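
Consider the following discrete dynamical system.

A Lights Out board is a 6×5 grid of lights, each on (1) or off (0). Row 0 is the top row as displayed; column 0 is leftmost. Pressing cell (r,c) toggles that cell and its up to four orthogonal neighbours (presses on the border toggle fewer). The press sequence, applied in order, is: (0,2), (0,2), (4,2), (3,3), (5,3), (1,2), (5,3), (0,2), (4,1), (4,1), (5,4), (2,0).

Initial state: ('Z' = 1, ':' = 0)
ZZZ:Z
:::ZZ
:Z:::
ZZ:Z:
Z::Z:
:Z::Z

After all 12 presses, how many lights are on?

t=0: ZZZ:Z
:::ZZ
:Z:::
ZZ:Z:
Z::Z:
:Z::Z
t=1: Z::ZZ
::ZZZ
:Z:::
ZZ:Z:
Z::Z:
:Z::Z
t=2: ZZZ:Z
:::ZZ
:Z:::
ZZ:Z:
Z::Z:
:Z::Z
t=3: ZZZ:Z
:::ZZ
:Z:::
ZZZZ:
ZZZ::
:ZZ:Z
t=4: ZZZ:Z
:::ZZ
:Z:Z:
ZZ::Z
ZZZZ:
:ZZ:Z
t=5: ZZZ:Z
:::ZZ
:Z:Z:
ZZ::Z
ZZZ::
:Z:Z:
t=6: ZZ::Z
:ZZ:Z
:ZZZ:
ZZ::Z
ZZZ::
:Z:Z:
t=7: ZZ::Z
:ZZ:Z
:ZZZ:
ZZ::Z
ZZZZ:
:ZZ:Z
t=8: Z:ZZZ
:Z::Z
:ZZZ:
ZZ::Z
ZZZZ:
:ZZ:Z
t=9: Z:ZZZ
:Z::Z
:ZZZ:
Z:::Z
:::Z:
::Z:Z
t=10: Z:ZZZ
:Z::Z
:ZZZ:
ZZ::Z
ZZZZ:
:ZZ:Z
t=11: Z:ZZZ
:Z::Z
:ZZZ:
ZZ::Z
ZZZZZ
:ZZZ:
t=12: Z:ZZZ
ZZ::Z
Z:ZZ:
:Z::Z
ZZZZZ
:ZZZ:

20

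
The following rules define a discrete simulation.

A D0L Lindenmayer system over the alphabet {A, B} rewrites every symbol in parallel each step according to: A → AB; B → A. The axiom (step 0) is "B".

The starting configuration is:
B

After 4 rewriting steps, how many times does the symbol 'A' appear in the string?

gen 0: B
gen 1: A
gen 2: AB
gen 3: ABA
gen 4: ABAAB

3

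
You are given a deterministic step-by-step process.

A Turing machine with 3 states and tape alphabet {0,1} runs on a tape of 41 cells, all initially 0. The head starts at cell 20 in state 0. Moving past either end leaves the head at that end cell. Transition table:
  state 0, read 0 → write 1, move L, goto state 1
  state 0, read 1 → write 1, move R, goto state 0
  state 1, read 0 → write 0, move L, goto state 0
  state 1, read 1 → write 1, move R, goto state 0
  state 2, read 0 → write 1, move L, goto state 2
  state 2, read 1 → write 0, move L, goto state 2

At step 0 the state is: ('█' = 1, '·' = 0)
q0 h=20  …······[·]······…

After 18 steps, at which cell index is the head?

k=0  q0 h=20  …······[·]······…
k=1  q1 h=19  …······[·]█·····…
k=2  q0 h=18  …······[·]·█····…
k=3  q1 h=17  …······[·]█·█···…
k=4  q0 h=16  …······[·]·█·█··…
k=5  q1 h=15  …······[·]█·█·█·…
k=6  q0 h=14  …······[·]·█·█·█…
k=7  q1 h=13  …······[·]█·█·█·…
k=8  q0 h=12  …······[·]·█·█·█…
k=9  q1 h=11  …······[·]█·█·█·…
k=10  q0 h=10  …······[·]·█·█·█…
k=11  q1 h= 9  …······[·]█·█·█·…
k=12  q0 h= 8  …······[·]·█·█·█…
k=13  q1 h= 7  …······[·]█·█·█·…
k=14  q0 h= 6  |······[·]·█·█·█…
k=15  q1 h= 5  |·····[·]█·█·█·…
k=16  q0 h= 4  |····[·]·█·█·█…
k=17  q1 h= 3  |···[·]█·█·█·…
k=18  q0 h= 2  |··[·]·█·█·█…

2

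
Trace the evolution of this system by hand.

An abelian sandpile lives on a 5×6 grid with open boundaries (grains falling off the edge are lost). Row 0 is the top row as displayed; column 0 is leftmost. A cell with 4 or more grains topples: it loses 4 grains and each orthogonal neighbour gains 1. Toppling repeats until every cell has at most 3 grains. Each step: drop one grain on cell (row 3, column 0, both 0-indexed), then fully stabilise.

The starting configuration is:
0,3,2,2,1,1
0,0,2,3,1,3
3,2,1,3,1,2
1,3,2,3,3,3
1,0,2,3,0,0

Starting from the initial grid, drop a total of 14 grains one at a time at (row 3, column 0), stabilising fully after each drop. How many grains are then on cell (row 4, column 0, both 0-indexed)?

gen 0: 0,3,2,2,1,1
0,0,2,3,1,3
3,2,1,3,1,2
1,3,2,3,3,3
1,0,2,3,0,0
gen 1: 0,3,2,2,1,1
0,0,2,3,1,3
3,2,1,3,1,2
2,3,2,3,3,3
1,0,2,3,0,0
gen 2: 0,3,2,2,1,1
0,0,2,3,1,3
3,2,1,3,1,2
3,3,2,3,3,3
1,0,2,3,0,0
gen 3: 0,3,2,2,1,1
1,1,2,3,1,3
1,0,2,3,1,2
2,1,3,3,3,3
2,1,2,3,0,0
gen 4: 0,3,2,2,1,1
1,1,2,3,1,3
1,0,2,3,1,2
3,1,3,3,3,3
2,1,2,3,0,0
gen 5: 0,3,2,2,1,1
1,1,2,3,1,3
2,0,2,3,1,2
0,2,3,3,3,3
3,1,2,3,0,0
gen 6: 0,3,2,2,1,1
1,1,2,3,1,3
2,0,2,3,1,2
1,2,3,3,3,3
3,1,2,3,0,0
gen 7: 0,3,2,2,1,1
1,1,2,3,1,3
2,0,2,3,1,2
2,2,3,3,3,3
3,1,2,3,0,0
gen 8: 0,3,2,2,1,1
1,1,2,3,1,3
2,0,2,3,1,2
3,2,3,3,3,3
3,1,2,3,0,0
gen 9: 0,3,2,2,1,1
1,1,2,3,1,3
3,0,2,3,1,2
1,3,3,3,3,3
0,2,2,3,0,0
gen 10: 0,3,2,2,1,1
1,1,2,3,1,3
3,0,2,3,1,2
2,3,3,3,3,3
0,2,2,3,0,0
gen 11: 0,3,2,2,1,1
1,1,2,3,1,3
3,0,2,3,1,2
3,3,3,3,3,3
0,2,2,3,0,0
gen 12: 0,3,3,3,1,1
2,2,0,1,2,3
0,3,1,2,3,3
2,2,3,3,1,0
2,0,1,1,2,1
gen 13: 0,3,3,3,1,1
2,2,0,1,2,3
0,3,1,2,3,3
3,2,3,3,1,0
2,0,1,1,2,1
gen 14: 0,3,3,3,1,1
2,2,0,1,2,3
1,3,1,2,3,3
0,3,3,3,1,0
3,0,1,1,2,1

3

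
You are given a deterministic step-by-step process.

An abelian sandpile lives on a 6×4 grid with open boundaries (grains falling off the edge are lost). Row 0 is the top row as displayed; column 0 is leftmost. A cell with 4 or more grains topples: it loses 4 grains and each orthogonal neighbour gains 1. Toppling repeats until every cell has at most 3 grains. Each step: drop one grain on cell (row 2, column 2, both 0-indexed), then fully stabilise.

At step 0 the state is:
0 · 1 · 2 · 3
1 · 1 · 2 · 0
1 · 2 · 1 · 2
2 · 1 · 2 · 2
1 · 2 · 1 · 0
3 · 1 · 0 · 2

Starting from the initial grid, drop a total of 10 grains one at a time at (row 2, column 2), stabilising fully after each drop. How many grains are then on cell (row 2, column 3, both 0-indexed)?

k=0  0 · 1 · 2 · 3
1 · 1 · 2 · 0
1 · 2 · 1 · 2
2 · 1 · 2 · 2
1 · 2 · 1 · 0
3 · 1 · 0 · 2
k=1  0 · 1 · 2 · 3
1 · 1 · 2 · 0
1 · 2 · 2 · 2
2 · 1 · 2 · 2
1 · 2 · 1 · 0
3 · 1 · 0 · 2
k=2  0 · 1 · 2 · 3
1 · 1 · 2 · 0
1 · 2 · 3 · 2
2 · 1 · 2 · 2
1 · 2 · 1 · 0
3 · 1 · 0 · 2
k=3  0 · 1 · 2 · 3
1 · 1 · 3 · 0
1 · 3 · 0 · 3
2 · 1 · 3 · 2
1 · 2 · 1 · 0
3 · 1 · 0 · 2
k=4  0 · 1 · 2 · 3
1 · 1 · 3 · 0
1 · 3 · 1 · 3
2 · 1 · 3 · 2
1 · 2 · 1 · 0
3 · 1 · 0 · 2
k=5  0 · 1 · 2 · 3
1 · 1 · 3 · 0
1 · 3 · 2 · 3
2 · 1 · 3 · 2
1 · 2 · 1 · 0
3 · 1 · 0 · 2
k=6  0 · 1 · 2 · 3
1 · 1 · 3 · 0
1 · 3 · 3 · 3
2 · 1 · 3 · 2
1 · 2 · 1 · 0
3 · 1 · 0 · 2
k=7  0 · 1 · 3 · 3
1 · 3 · 1 · 2
2 · 1 · 0 · 2
2 · 3 · 2 · 0
1 · 2 · 2 · 1
3 · 1 · 0 · 2
k=8  0 · 1 · 3 · 3
1 · 3 · 1 · 2
2 · 1 · 1 · 2
2 · 3 · 2 · 0
1 · 2 · 2 · 1
3 · 1 · 0 · 2
k=9  0 · 1 · 3 · 3
1 · 3 · 1 · 2
2 · 1 · 2 · 2
2 · 3 · 2 · 0
1 · 2 · 2 · 1
3 · 1 · 0 · 2
k=10  0 · 1 · 3 · 3
1 · 3 · 1 · 2
2 · 1 · 3 · 2
2 · 3 · 2 · 0
1 · 2 · 2 · 1
3 · 1 · 0 · 2

2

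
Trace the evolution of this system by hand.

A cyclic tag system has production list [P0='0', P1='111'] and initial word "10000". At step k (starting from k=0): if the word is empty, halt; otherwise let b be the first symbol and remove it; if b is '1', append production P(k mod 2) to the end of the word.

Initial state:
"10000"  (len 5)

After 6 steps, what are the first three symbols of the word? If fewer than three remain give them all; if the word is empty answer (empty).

[0] "10000"  (len 5)
[1] "00000"  (len 5)
[2] "0000"  (len 4)
[3] "000"  (len 3)
[4] "00"  (len 2)
[5] "0"  (len 1)
[6] (halted — word empty)

(empty)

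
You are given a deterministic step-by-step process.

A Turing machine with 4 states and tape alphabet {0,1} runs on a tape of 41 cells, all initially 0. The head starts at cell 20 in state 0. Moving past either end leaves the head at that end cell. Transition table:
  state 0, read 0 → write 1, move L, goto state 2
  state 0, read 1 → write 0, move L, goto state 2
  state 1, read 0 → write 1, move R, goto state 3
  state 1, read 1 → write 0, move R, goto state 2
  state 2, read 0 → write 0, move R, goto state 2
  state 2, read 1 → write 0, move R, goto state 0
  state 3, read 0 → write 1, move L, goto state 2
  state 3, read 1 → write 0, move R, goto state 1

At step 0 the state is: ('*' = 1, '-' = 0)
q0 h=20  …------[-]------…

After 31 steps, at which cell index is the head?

29

gen 0: q0 h=20  …------[-]------…
gen 1: q2 h=19  …------[-]*-----…
gen 2: q2 h=20  …------[*]------…
gen 3: q0 h=21  …------[-]------…
gen 4: q2 h=20  …------[-]*-----…
gen 5: q2 h=21  …------[*]------…
gen 6: q0 h=22  …------[-]------…
gen 7: q2 h=21  …------[-]*-----…
gen 8: q2 h=22  …------[*]------…
gen 9: q0 h=23  …------[-]------…
gen 10: q2 h=22  …------[-]*-----…
gen 11: q2 h=23  …------[*]------…
gen 12: q0 h=24  …------[-]------…
gen 13: q2 h=23  …------[-]*-----…
gen 14: q2 h=24  …------[*]------…
gen 15: q0 h=25  …------[-]------…
gen 16: q2 h=24  …------[-]*-----…
gen 17: q2 h=25  …------[*]------…
gen 18: q0 h=26  …------[-]------…
gen 19: q2 h=25  …------[-]*-----…
gen 20: q2 h=26  …------[*]------…
gen 21: q0 h=27  …------[-]------…
gen 22: q2 h=26  …------[-]*-----…
gen 23: q2 h=27  …------[*]------…
gen 24: q0 h=28  …------[-]------…
gen 25: q2 h=27  …------[-]*-----…
gen 26: q2 h=28  …------[*]------…
gen 27: q0 h=29  …------[-]------…
gen 28: q2 h=28  …------[-]*-----…
gen 29: q2 h=29  …------[*]------…
gen 30: q0 h=30  …------[-]------…
gen 31: q2 h=29  …------[-]*-----…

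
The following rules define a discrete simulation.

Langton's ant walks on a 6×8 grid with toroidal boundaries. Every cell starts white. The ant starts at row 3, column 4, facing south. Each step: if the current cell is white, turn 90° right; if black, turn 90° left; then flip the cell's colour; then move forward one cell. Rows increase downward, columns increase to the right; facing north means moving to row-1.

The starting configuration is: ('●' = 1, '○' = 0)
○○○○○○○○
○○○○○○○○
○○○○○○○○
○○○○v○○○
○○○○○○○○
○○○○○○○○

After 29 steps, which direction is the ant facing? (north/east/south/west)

step 0: ○○○○○○○○
○○○○○○○○
○○○○○○○○
○○○○v○○○
○○○○○○○○
○○○○○○○○
step 1: ○○○○○○○○
○○○○○○○○
○○○○○○○○
○○○<●○○○
○○○○○○○○
○○○○○○○○
step 2: ○○○○○○○○
○○○○○○○○
○○○^○○○○
○○○●●○○○
○○○○○○○○
○○○○○○○○
step 3: ○○○○○○○○
○○○○○○○○
○○○●>○○○
○○○●●○○○
○○○○○○○○
○○○○○○○○
step 4: ○○○○○○○○
○○○○○○○○
○○○●●○○○
○○○●v○○○
○○○○○○○○
○○○○○○○○
step 5: ○○○○○○○○
○○○○○○○○
○○○●●○○○
○○○●○>○○
○○○○○○○○
○○○○○○○○
step 6: ○○○○○○○○
○○○○○○○○
○○○●●○○○
○○○●○●○○
○○○○○v○○
○○○○○○○○
step 7: ○○○○○○○○
○○○○○○○○
○○○●●○○○
○○○●○●○○
○○○○<●○○
○○○○○○○○
step 8: ○○○○○○○○
○○○○○○○○
○○○●●○○○
○○○●^●○○
○○○○●●○○
○○○○○○○○
step 9: ○○○○○○○○
○○○○○○○○
○○○●●○○○
○○○●●>○○
○○○○●●○○
○○○○○○○○
step 10: ○○○○○○○○
○○○○○○○○
○○○●●^○○
○○○●●○○○
○○○○●●○○
○○○○○○○○
step 11: ○○○○○○○○
○○○○○○○○
○○○●●●>○
○○○●●○○○
○○○○●●○○
○○○○○○○○
step 12: ○○○○○○○○
○○○○○○○○
○○○●●●●○
○○○●●○v○
○○○○●●○○
○○○○○○○○
step 13: ○○○○○○○○
○○○○○○○○
○○○●●●●○
○○○●●<●○
○○○○●●○○
○○○○○○○○
step 14: ○○○○○○○○
○○○○○○○○
○○○●●^●○
○○○●●●●○
○○○○●●○○
○○○○○○○○
step 15: ○○○○○○○○
○○○○○○○○
○○○●<○●○
○○○●●●●○
○○○○●●○○
○○○○○○○○
step 16: ○○○○○○○○
○○○○○○○○
○○○●○○●○
○○○●v●●○
○○○○●●○○
○○○○○○○○
step 17: ○○○○○○○○
○○○○○○○○
○○○●○○●○
○○○●○>●○
○○○○●●○○
○○○○○○○○
step 18: ○○○○○○○○
○○○○○○○○
○○○●○^●○
○○○●○○●○
○○○○●●○○
○○○○○○○○
step 19: ○○○○○○○○
○○○○○○○○
○○○●○●>○
○○○●○○●○
○○○○●●○○
○○○○○○○○
step 20: ○○○○○○○○
○○○○○○^○
○○○●○●○○
○○○●○○●○
○○○○●●○○
○○○○○○○○
step 21: ○○○○○○○○
○○○○○○●>
○○○●○●○○
○○○●○○●○
○○○○●●○○
○○○○○○○○
step 22: ○○○○○○○○
○○○○○○●●
○○○●○●○v
○○○●○○●○
○○○○●●○○
○○○○○○○○
step 23: ○○○○○○○○
○○○○○○●●
○○○●○●<●
○○○●○○●○
○○○○●●○○
○○○○○○○○
step 24: ○○○○○○○○
○○○○○○^●
○○○●○●●●
○○○●○○●○
○○○○●●○○
○○○○○○○○
step 25: ○○○○○○○○
○○○○○<○●
○○○●○●●●
○○○●○○●○
○○○○●●○○
○○○○○○○○
step 26: ○○○○○^○○
○○○○○●○●
○○○●○●●●
○○○●○○●○
○○○○●●○○
○○○○○○○○
step 27: ○○○○○●>○
○○○○○●○●
○○○●○●●●
○○○●○○●○
○○○○●●○○
○○○○○○○○
step 28: ○○○○○●●○
○○○○○●v●
○○○●○●●●
○○○●○○●○
○○○○●●○○
○○○○○○○○
step 29: ○○○○○●●○
○○○○○<●●
○○○●○●●●
○○○●○○●○
○○○○●●○○
○○○○○○○○

west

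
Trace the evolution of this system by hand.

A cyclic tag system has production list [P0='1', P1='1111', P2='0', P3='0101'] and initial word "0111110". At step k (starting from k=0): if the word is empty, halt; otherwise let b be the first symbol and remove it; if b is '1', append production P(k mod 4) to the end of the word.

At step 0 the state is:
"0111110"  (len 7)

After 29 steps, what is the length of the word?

k=0  "0111110"  (len 7)
k=1  "111110"  (len 6)
k=2  "111101111"  (len 9)
k=3  "111011110"  (len 9)
k=4  "110111100101"  (len 12)
k=5  "101111001011"  (len 12)
k=6  "011110010111111"  (len 15)
k=7  "11110010111111"  (len 14)
k=8  "11100101111110101"  (len 17)
k=9  "11001011111101011"  (len 17)
k=10  "10010111111010111111"  (len 20)
k=11  "00101111110101111110"  (len 20)
k=12  "0101111110101111110"  (len 19)
k=13  "101111110101111110"  (len 18)
k=14  "011111101011111101111"  (len 21)
k=15  "11111101011111101111"  (len 20)
k=16  "11111010111111011110101"  (len 23)
k=17  "11110101111110111101011"  (len 23)
k=18  "11101011111101111010111111"  (len 26)
k=19  "11010111111011110101111110"  (len 26)
k=20  "10101111110111101011111100101"  (len 29)
k=21  "01011111101111010111111001011"  (len 29)
k=22  "1011111101111010111111001011"  (len 28)
k=23  "0111111011110101111110010110"  (len 28)
k=24  "111111011110101111110010110"  (len 27)
k=25  "111110111101011111100101101"  (len 27)
k=26  "111101111010111111001011011111"  (len 30)
k=27  "111011110101111110010110111110"  (len 30)
k=28  "110111101011111100101101111100101"  (len 33)
k=29  "101111010111111001011011111001011"  (len 33)

33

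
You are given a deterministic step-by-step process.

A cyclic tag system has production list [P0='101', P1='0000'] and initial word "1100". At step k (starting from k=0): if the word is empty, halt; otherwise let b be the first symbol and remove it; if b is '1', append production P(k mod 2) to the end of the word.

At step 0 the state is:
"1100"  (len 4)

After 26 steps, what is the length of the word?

9

t=0: "1100"  (len 4)
t=1: "100101"  (len 6)
t=2: "001010000"  (len 9)
t=3: "01010000"  (len 8)
t=4: "1010000"  (len 7)
t=5: "010000101"  (len 9)
t=6: "10000101"  (len 8)
t=7: "0000101101"  (len 10)
t=8: "000101101"  (len 9)
t=9: "00101101"  (len 8)
t=10: "0101101"  (len 7)
t=11: "101101"  (len 6)
t=12: "011010000"  (len 9)
t=13: "11010000"  (len 8)
t=14: "10100000000"  (len 11)
t=15: "0100000000101"  (len 13)
t=16: "100000000101"  (len 12)
t=17: "00000000101101"  (len 14)
t=18: "0000000101101"  (len 13)
t=19: "000000101101"  (len 12)
t=20: "00000101101"  (len 11)
t=21: "0000101101"  (len 10)
t=22: "000101101"  (len 9)
t=23: "00101101"  (len 8)
t=24: "0101101"  (len 7)
t=25: "101101"  (len 6)
t=26: "011010000"  (len 9)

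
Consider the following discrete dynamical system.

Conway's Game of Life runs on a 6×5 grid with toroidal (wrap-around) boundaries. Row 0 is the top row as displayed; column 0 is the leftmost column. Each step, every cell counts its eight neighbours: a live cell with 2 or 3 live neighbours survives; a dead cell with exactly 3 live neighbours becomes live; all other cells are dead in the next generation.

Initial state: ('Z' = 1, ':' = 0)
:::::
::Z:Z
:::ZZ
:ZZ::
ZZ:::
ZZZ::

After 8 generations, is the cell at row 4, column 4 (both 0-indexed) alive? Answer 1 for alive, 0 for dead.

t=0: :::::
::Z:Z
:::ZZ
:ZZ::
ZZ:::
ZZZ::
t=1: Z:ZZ:
::::Z
ZZ::Z
:ZZZZ
:::::
Z:Z::
t=2: Z:ZZ:
::Z::
:Z:::
:ZZZZ
Z:::Z
::ZZZ
t=3: :::::
::ZZ:
ZZ:::
:ZZZZ
:::::
::Z::
t=4: ::ZZ:
:ZZ::
Z::::
:ZZZZ
:Z:::
:::::
t=5: :ZZZ:
:ZZZ:
Z:::Z
:ZZZZ
ZZ:Z:
::Z::
t=6: :::::
:::::
:::::
:::::
Z::::
Z:::Z
t=7: :::::
:::::
:::::
:::::
Z:::Z
Z:::Z
t=8: :::::
:::::
:::::
:::::
Z:::Z
Z:::Z

1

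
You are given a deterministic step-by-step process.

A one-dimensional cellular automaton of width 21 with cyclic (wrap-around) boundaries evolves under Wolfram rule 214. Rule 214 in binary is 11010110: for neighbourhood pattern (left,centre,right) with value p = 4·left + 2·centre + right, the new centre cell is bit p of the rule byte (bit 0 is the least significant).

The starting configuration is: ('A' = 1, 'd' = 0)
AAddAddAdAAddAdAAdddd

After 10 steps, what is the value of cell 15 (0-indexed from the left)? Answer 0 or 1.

[0] AAddAddAdAAddAdAAdddd
[1] dAAAAAAAddAAAAddAAddA
[2] ddAAAAAAAAdAAAAAdAAAA
[3] AAdAAAAAAAddAAAAddAAA
[4] AAddAAAAAAAAdAAAAAdAA
[5] AAAAdAAAAAAAddAAAAddA
[6] AAAAddAAAAAAAAdAAAAAd
[7] dAAAAAdAAAAAAAddAAAAd
[8] AdAAAAddAAAAAAAAdAAAA
[9] AddAAAAAdAAAAAAAddAAA
[10] AAAdAAAAddAAAAAAAAdAA

1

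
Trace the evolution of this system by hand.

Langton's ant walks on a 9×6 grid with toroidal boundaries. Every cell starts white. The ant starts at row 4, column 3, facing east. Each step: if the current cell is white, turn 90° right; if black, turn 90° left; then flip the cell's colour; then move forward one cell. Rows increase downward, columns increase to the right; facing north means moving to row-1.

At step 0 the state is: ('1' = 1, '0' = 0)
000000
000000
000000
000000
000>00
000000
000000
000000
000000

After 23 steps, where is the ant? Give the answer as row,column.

2,2

t=0: 000000
000000
000000
000000
000>00
000000
000000
000000
000000
t=1: 000000
000000
000000
000000
000100
000v00
000000
000000
000000
t=2: 000000
000000
000000
000000
000100
00<100
000000
000000
000000
t=3: 000000
000000
000000
000000
00^100
001100
000000
000000
000000
t=4: 000000
000000
000000
000000
001>00
001100
000000
000000
000000
t=5: 000000
000000
000000
000^00
001000
001100
000000
000000
000000
t=6: 000000
000000
000000
0001>0
001000
001100
000000
000000
000000
t=7: 000000
000000
000000
000110
0010v0
001100
000000
000000
000000
t=8: 000000
000000
000000
000110
001<10
001100
000000
000000
000000
t=9: 000000
000000
000000
000^10
001110
001100
000000
000000
000000
t=10: 000000
000000
000000
00<010
001110
001100
000000
000000
000000
t=11: 000000
000000
00^000
001010
001110
001100
000000
000000
000000
t=12: 000000
000000
001>00
001010
001110
001100
000000
000000
000000
t=13: 000000
000000
001100
001v10
001110
001100
000000
000000
000000
t=14: 000000
000000
001100
00<110
001110
001100
000000
000000
000000
t=15: 000000
000000
001100
000110
00v110
001100
000000
000000
000000
t=16: 000000
000000
001100
000110
000>10
001100
000000
000000
000000
t=17: 000000
000000
001100
000^10
000010
001100
000000
000000
000000
t=18: 000000
000000
001100
00<010
000010
001100
000000
000000
000000
t=19: 000000
000000
00^100
001010
000010
001100
000000
000000
000000
t=20: 000000
000000
0<0100
001010
000010
001100
000000
000000
000000
t=21: 000000
0^0000
010100
001010
000010
001100
000000
000000
000000
t=22: 000000
01>000
010100
001010
000010
001100
000000
000000
000000
t=23: 000000
011000
01v100
001010
000010
001100
000000
000000
000000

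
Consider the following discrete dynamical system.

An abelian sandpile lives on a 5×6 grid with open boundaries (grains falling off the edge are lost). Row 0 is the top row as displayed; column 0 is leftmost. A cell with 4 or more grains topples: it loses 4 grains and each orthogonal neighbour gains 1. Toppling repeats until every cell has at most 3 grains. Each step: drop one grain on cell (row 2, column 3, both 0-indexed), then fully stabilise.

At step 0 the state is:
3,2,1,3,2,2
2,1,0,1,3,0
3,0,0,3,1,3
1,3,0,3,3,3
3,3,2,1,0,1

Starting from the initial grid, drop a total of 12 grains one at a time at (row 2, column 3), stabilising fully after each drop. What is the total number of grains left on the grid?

61

step 0: 3,2,1,3,2,2
2,1,0,1,3,0
3,0,0,3,1,3
1,3,0,3,3,3
3,3,2,1,0,1
step 1: 3,2,1,3,3,2
2,1,0,3,0,2
3,0,1,2,1,1
1,3,1,1,2,1
3,3,2,2,1,2
step 2: 3,2,1,3,3,2
2,1,0,3,0,2
3,0,1,3,1,1
1,3,1,1,2,1
3,3,2,2,1,2
step 3: 3,2,2,1,0,3
2,1,1,1,2,2
3,0,2,1,2,1
1,3,1,2,2,1
3,3,2,2,1,2
step 4: 3,2,2,1,0,3
2,1,1,1,2,2
3,0,2,2,2,1
1,3,1,2,2,1
3,3,2,2,1,2
step 5: 3,2,2,1,0,3
2,1,1,1,2,2
3,0,2,3,2,1
1,3,1,2,2,1
3,3,2,2,1,2
step 6: 3,2,2,1,0,3
2,1,1,2,2,2
3,0,3,0,3,1
1,3,1,3,2,1
3,3,2,2,1,2
step 7: 3,2,2,1,0,3
2,1,1,2,2,2
3,0,3,1,3,1
1,3,1,3,2,1
3,3,2,2,1,2
step 8: 3,2,2,1,0,3
2,1,1,2,2,2
3,0,3,2,3,1
1,3,1,3,2,1
3,3,2,2,1,2
step 9: 3,2,2,1,0,3
2,1,1,2,2,2
3,0,3,3,3,1
1,3,1,3,2,1
3,3,2,2,1,2
step 10: 3,2,2,1,0,3
2,1,2,3,3,2
3,1,0,3,1,2
1,3,3,1,0,2
3,3,2,3,2,2
step 11: 3,2,2,2,1,3
2,1,3,1,0,3
3,1,1,1,3,2
1,3,3,2,0,2
3,3,2,3,2,2
step 12: 3,2,2,2,1,3
2,1,3,1,0,3
3,1,1,2,3,2
1,3,3,2,0,2
3,3,2,3,2,2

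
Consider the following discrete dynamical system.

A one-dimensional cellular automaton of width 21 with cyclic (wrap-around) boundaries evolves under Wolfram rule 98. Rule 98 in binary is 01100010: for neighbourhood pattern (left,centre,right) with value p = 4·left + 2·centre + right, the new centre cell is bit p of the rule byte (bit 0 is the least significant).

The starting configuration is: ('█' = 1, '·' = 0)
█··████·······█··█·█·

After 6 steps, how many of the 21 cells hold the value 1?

6

gen 0: █··████·······█··█·█·
gen 1: ··█···█······█··█·█·█
gen 2: ·█···█······█··█·█·█·
gen 3: █···█······█··█·█·█··
gen 4: ···█······█··█·█·█··█
gen 5: ··█······█··█·█·█··█·
gen 6: ·█······█··█·█·█··█··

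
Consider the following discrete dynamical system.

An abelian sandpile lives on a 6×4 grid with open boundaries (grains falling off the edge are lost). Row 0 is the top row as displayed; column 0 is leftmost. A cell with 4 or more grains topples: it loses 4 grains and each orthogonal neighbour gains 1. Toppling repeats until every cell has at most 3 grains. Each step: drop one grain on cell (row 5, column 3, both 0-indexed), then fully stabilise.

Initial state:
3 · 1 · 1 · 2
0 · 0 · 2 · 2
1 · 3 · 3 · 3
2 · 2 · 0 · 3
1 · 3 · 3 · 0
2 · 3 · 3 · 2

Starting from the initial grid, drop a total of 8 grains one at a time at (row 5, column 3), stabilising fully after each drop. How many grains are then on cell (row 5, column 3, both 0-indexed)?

3

k=0  3 · 1 · 1 · 2
0 · 0 · 2 · 2
1 · 3 · 3 · 3
2 · 2 · 0 · 3
1 · 3 · 3 · 0
2 · 3 · 3 · 2
k=1  3 · 1 · 1 · 2
0 · 0 · 2 · 2
1 · 3 · 3 · 3
2 · 2 · 0 · 3
1 · 3 · 3 · 0
2 · 3 · 3 · 3
k=2  3 · 1 · 1 · 2
0 · 0 · 2 · 2
1 · 3 · 3 · 3
2 · 3 · 1 · 3
2 · 1 · 1 · 2
3 · 1 · 2 · 1
k=3  3 · 1 · 1 · 2
0 · 0 · 2 · 2
1 · 3 · 3 · 3
2 · 3 · 1 · 3
2 · 1 · 1 · 2
3 · 1 · 2 · 2
k=4  3 · 1 · 1 · 2
0 · 0 · 2 · 2
1 · 3 · 3 · 3
2 · 3 · 1 · 3
2 · 1 · 1 · 2
3 · 1 · 2 · 3
k=5  3 · 1 · 1 · 2
0 · 0 · 2 · 2
1 · 3 · 3 · 3
2 · 3 · 1 · 3
2 · 1 · 1 · 3
3 · 1 · 3 · 0
k=6  3 · 1 · 1 · 2
0 · 0 · 2 · 2
1 · 3 · 3 · 3
2 · 3 · 1 · 3
2 · 1 · 1 · 3
3 · 1 · 3 · 1
k=7  3 · 1 · 1 · 2
0 · 0 · 2 · 2
1 · 3 · 3 · 3
2 · 3 · 1 · 3
2 · 1 · 1 · 3
3 · 1 · 3 · 2
k=8  3 · 1 · 1 · 2
0 · 0 · 2 · 2
1 · 3 · 3 · 3
2 · 3 · 1 · 3
2 · 1 · 1 · 3
3 · 1 · 3 · 3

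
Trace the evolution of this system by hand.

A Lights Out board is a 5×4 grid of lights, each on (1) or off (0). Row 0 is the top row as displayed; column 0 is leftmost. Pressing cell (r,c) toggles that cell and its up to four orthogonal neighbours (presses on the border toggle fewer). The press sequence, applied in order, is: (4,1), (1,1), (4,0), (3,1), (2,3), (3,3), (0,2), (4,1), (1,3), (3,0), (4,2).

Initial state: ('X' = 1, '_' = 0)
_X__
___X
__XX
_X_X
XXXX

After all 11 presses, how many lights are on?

13

[0] _X__
___X
__XX
_X_X
XXXX
[1] _X__
___X
__XX
___X
___X
[2] ____
XXXX
_XXX
___X
___X
[3] ____
XXXX
_XXX
X__X
XX_X
[4] ____
XXXX
__XX
_XXX
X__X
[5] ____
XXX_
____
_XX_
X__X
[6] ____
XXX_
___X
_X_X
X___
[7] _XXX
XX__
___X
_X_X
X___
[8] _XXX
XX__
___X
___X
_XX_
[9] _XX_
XXXX
____
___X
_XX_
[10] _XX_
XXXX
X___
XX_X
XXX_
[11] _XX_
XXXX
X___
XXXX
X__X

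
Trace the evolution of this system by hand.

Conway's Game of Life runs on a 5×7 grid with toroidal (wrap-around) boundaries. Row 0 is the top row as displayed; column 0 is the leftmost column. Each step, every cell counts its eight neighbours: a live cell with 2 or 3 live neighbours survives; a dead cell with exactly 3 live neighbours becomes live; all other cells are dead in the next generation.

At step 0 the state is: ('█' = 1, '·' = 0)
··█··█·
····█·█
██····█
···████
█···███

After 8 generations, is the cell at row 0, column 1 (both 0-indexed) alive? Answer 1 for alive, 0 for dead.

[0] ··█··█·
····█·█
██····█
···████
█···███
[1] █··█···
·█····█
···█···
·█·█···
█······
[2] ██····█
█·█····
█······
··█····
███····
[3] ······█
·······
·······
█·█····
··█···█
[4] ·······
·······
·······
·█·····
██····█
[5] █······
·······
·······
·█·····
██·····
[6] ██·····
·······
·······
██·····
██·····
[7] ██·····
·······
·······
██·····
··█···█
[8] ██·····
·······
·······
██·····
··█···█

1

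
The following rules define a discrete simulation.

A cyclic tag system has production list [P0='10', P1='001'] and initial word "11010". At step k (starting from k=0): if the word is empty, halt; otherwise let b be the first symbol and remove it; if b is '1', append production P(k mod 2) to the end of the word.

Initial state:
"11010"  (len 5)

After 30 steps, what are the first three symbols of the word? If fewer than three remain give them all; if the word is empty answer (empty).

011

gen 0: "11010"  (len 5)
gen 1: "101010"  (len 6)
gen 2: "01010001"  (len 8)
gen 3: "1010001"  (len 7)
gen 4: "010001001"  (len 9)
gen 5: "10001001"  (len 8)
gen 6: "0001001001"  (len 10)
gen 7: "001001001"  (len 9)
gen 8: "01001001"  (len 8)
gen 9: "1001001"  (len 7)
gen 10: "001001001"  (len 9)
gen 11: "01001001"  (len 8)
gen 12: "1001001"  (len 7)
gen 13: "00100110"  (len 8)
gen 14: "0100110"  (len 7)
gen 15: "100110"  (len 6)
gen 16: "00110001"  (len 8)
gen 17: "0110001"  (len 7)
gen 18: "110001"  (len 6)
gen 19: "1000110"  (len 7)
gen 20: "000110001"  (len 9)
gen 21: "00110001"  (len 8)
gen 22: "0110001"  (len 7)
gen 23: "110001"  (len 6)
gen 24: "10001001"  (len 8)
gen 25: "000100110"  (len 9)
gen 26: "00100110"  (len 8)
gen 27: "0100110"  (len 7)
gen 28: "100110"  (len 6)
gen 29: "0011010"  (len 7)
gen 30: "011010"  (len 6)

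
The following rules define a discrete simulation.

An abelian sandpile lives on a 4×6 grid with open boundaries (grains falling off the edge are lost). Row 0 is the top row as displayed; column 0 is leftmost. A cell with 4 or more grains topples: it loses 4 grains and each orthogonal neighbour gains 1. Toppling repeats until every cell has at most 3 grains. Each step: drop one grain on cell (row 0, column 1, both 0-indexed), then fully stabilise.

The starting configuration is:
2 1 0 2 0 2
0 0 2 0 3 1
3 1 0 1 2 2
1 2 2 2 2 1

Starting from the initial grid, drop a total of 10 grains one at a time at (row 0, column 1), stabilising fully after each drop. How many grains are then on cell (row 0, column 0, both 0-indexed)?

1

[0] 2 1 0 2 0 2
0 0 2 0 3 1
3 1 0 1 2 2
1 2 2 2 2 1
[1] 2 2 0 2 0 2
0 0 2 0 3 1
3 1 0 1 2 2
1 2 2 2 2 1
[2] 2 3 0 2 0 2
0 0 2 0 3 1
3 1 0 1 2 2
1 2 2 2 2 1
[3] 3 0 1 2 0 2
0 1 2 0 3 1
3 1 0 1 2 2
1 2 2 2 2 1
[4] 3 1 1 2 0 2
0 1 2 0 3 1
3 1 0 1 2 2
1 2 2 2 2 1
[5] 3 2 1 2 0 2
0 1 2 0 3 1
3 1 0 1 2 2
1 2 2 2 2 1
[6] 3 3 1 2 0 2
0 1 2 0 3 1
3 1 0 1 2 2
1 2 2 2 2 1
[7] 0 1 2 2 0 2
1 2 2 0 3 1
3 1 0 1 2 2
1 2 2 2 2 1
[8] 0 2 2 2 0 2
1 2 2 0 3 1
3 1 0 1 2 2
1 2 2 2 2 1
[9] 0 3 2 2 0 2
1 2 2 0 3 1
3 1 0 1 2 2
1 2 2 2 2 1
[10] 1 0 3 2 0 2
1 3 2 0 3 1
3 1 0 1 2 2
1 2 2 2 2 1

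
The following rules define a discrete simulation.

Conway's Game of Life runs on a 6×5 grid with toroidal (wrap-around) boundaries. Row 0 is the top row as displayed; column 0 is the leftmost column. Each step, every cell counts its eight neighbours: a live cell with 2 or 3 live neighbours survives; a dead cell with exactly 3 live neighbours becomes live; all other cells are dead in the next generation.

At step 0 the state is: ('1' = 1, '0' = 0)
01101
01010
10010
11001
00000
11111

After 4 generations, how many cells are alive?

5

gen 0: 01101
01010
10010
11001
00000
11111
gen 1: 00000
01010
00010
11001
00000
00001
gen 2: 00000
00100
01010
10001
00001
00000
gen 3: 00000
00100
11111
10011
10001
00000
gen 4: 00000
10101
00000
00000
10010
00000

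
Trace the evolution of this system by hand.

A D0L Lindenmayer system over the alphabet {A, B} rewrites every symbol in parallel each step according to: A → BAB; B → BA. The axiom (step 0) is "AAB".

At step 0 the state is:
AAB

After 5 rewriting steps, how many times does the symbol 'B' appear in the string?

157

step 0: AAB
step 1: BABBABBA
step 2: BABABBABABABBABABAB
step 3: BABABBABABBABABABBABABBABABBABABABBABABBABABBA
step 4: BABABBABABBABABABBABABBABABABBABABBABABBABABABBABABBABABABBABABBABABABBABABBABABBABABABBABABBABABABBABABBABABAB
step 5: BABABBABABBABABABBABABBABABABBABABBABABBABABABBABABBABABAB…BABABBABABBABABABBABABBABABBABABABBABABBABABABBABABBABABBA  (len 268)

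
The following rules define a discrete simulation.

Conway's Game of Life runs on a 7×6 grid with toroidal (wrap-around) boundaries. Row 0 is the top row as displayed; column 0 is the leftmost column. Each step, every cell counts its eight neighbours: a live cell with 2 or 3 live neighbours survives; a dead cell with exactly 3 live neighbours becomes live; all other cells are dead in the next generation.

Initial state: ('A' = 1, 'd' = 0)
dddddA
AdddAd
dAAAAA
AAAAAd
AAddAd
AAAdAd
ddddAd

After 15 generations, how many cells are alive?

k=0  dddddA
AdddAd
dAAAAA
AAAAAd
AAddAd
AAAdAd
ddddAd
k=1  ddddAA
AAAddd
dddddd
dddddd
ddddAd
AdAdAd
AAdAAd
k=2  ddddAd
AAdddA
dAdddd
dddddd
dddAdA
AdAdAd
AAAddd
k=3  ddAddd
AAdddA
dAdddd
dddddd
dddAAA
AdAdAd
AdAddd
k=4  ddAddA
AAAddd
dAdddd
ddddAd
dddAAA
AdAdAd
ddAddA
k=5  ddAAdA
AdAddd
AAAddd
dddAAA
dddddd
AAAddd
AdAdAA
k=6  ddAddd
AddddA
AdAdAd
AAAAAA
AAAAAA
AdAAdd
ddddAd
k=7  dddddA
AddAdA
ddAddd
dddddd
dddddd
Addddd
dAAddd
k=8  dAAdAA
AdddAA
dddddd
dddddd
dddddd
dAdddd
AAdddd
k=9  ddAAAd
AAdAAd
dddddA
dddddd
dddddd
AAdddd
dddddA
k=10  AAAddd
AAdddd
AdddAA
dddddd
dddddd
Addddd
AAAAAA
k=11  ddddAd
ddAddd
AAdddA
dddddA
dddddd
AdAAAd
dddAAd
k=12  ddddAd
AAdddA
AAdddA
dddddA
dddAAA
ddAdAA
ddAddd
k=13  AAdddA
dAddAd
dAddAd
dddddd
AddAdd
ddAddA
ddddAA
k=14  dAdddd
dAAdAd
dddddd
dddddd
dddddd
AddAdA
dAddAd
k=15  AAdAdd
dAAddd
dddddd
dddddd
dddddd
AdddAA
dAAdAA

12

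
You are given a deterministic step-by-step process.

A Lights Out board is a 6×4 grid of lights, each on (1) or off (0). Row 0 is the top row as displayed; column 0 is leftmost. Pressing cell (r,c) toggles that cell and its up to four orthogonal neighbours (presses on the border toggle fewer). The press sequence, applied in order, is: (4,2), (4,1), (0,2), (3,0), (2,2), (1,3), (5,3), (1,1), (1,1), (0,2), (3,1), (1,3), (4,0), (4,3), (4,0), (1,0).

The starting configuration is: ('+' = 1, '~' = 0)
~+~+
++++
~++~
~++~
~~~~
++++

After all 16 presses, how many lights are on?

13

0) ~+~+
++++
~++~
~++~
~~~~
++++
1) ~+~+
++++
~++~
~+~~
~+++
++~+
2) ~+~+
++++
~++~
~~~~
+~~+
+~~+
3) ~~+~
++~+
~++~
~~~~
+~~+
+~~+
4) ~~+~
++~+
+++~
++~~
~~~+
+~~+
5) ~~+~
++++
+~~+
+++~
~~~+
+~~+
6) ~~++
++~~
+~~~
+++~
~~~+
+~~+
7) ~~++
++~~
+~~~
+++~
~~~~
+~+~
8) ~+++
~~+~
++~~
+++~
~~~~
+~+~
9) ~~++
++~~
+~~~
+++~
~~~~
+~+~
10) ~+~~
+++~
+~~~
+++~
~~~~
+~+~
11) ~+~~
+++~
++~~
~~~~
~+~~
+~+~
12) ~+~+
++~+
++~+
~~~~
~+~~
+~+~
13) ~+~+
++~+
++~+
+~~~
+~~~
~~+~
14) ~+~+
++~+
++~+
+~~+
+~++
~~++
15) ~+~+
++~+
++~+
~~~+
~+++
+~++
16) ++~+
~~~+
~+~+
~~~+
~+++
+~++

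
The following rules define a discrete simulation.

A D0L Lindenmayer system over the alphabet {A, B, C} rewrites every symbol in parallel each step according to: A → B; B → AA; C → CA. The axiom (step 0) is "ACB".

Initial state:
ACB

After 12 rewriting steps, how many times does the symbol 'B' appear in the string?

k=0  ACB
k=1  BCAAA
k=2  AACABBB
k=3  BBCABAAAAAA
k=4  AAAACABAABBBBBB
k=5  BBBBCABAABBAAAAAAAAAAAA
k=6  AAAAAAAACABAABBAAAABBBBBBBBBBBB
k=7  BBBBBBBBCABAABBAAAABBBBAAAAAAAAAAAAAAAAAAAAAAAA
k=8  AAAAAAAAAAAAAAAACABAABBAAAABBBBAAAAAAAABBBBBBBBBBBBBBBBBBBBBBBB
k=9  BBBBBBBBBBBBBBBBCABAABBAAAABBBBAAAAAAAABBBBBBBBAAAAAAAAAAAAAAAAAAAAAAAAAAAAAAAAAAAAAAAAAAAAAAAA
k=10  AAAAAAAAAAAAAAAAAAAAAAAAAAAAAAAACABAABBAAAABBBBAAAAAAAABBB…AAAAAAAAAABBBBBBBBBBBBBBBBBBBBBBBBBBBBBBBBBBBBBBBBBBBBBBBB  (len 127)
k=11  BBBBBBBBBBBBBBBBBBBBBBBBBBBBBBBBCABAABBAAAABBBBAAAAAAAABBB…AAAAAAAAAAAAAAAAAAAAAAAAAAAAAAAAAAAAAAAAAAAAAAAAAAAAAAAAAA  (len 191)
k=12  AAAAAAAAAAAAAAAAAAAAAAAAAAAAAAAAAAAAAAAAAAAAAAAAAAAAAAAAAA…BBBBBBBBBBBBBBBBBBBBBBBBBBBBBBBBBBBBBBBBBBBBBBBBBBBBBBBBBB  (len 255)

127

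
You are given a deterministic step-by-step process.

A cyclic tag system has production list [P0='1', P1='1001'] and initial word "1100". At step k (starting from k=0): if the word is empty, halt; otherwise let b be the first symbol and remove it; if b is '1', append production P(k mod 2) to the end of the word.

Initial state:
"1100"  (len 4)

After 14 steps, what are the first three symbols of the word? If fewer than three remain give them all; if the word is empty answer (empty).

t=0: "1100"  (len 4)
t=1: "1001"  (len 4)
t=2: "0011001"  (len 7)
t=3: "011001"  (len 6)
t=4: "11001"  (len 5)
t=5: "10011"  (len 5)
t=6: "00111001"  (len 8)
t=7: "0111001"  (len 7)
t=8: "111001"  (len 6)
t=9: "110011"  (len 6)
t=10: "100111001"  (len 9)
t=11: "001110011"  (len 9)
t=12: "01110011"  (len 8)
t=13: "1110011"  (len 7)
t=14: "1100111001"  (len 10)

110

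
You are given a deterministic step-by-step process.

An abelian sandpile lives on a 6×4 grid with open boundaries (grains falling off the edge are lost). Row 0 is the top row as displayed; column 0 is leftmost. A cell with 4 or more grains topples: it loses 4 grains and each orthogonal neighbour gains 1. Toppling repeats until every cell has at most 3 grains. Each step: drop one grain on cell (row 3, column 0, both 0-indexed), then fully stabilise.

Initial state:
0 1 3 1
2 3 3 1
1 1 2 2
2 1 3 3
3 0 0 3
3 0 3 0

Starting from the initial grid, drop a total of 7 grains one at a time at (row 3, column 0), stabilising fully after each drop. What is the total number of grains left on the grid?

gen 0: 0 1 3 1
2 3 3 1
1 1 2 2
2 1 3 3
3 0 0 3
3 0 3 0
gen 1: 0 1 3 1
2 3 3 1
1 1 2 2
3 1 3 3
3 0 0 3
3 0 3 0
gen 2: 0 1 3 1
2 3 3 1
2 1 2 2
1 2 3 3
1 1 0 3
0 1 3 0
gen 3: 0 1 3 1
2 3 3 1
2 1 2 2
2 2 3 3
1 1 0 3
0 1 3 0
gen 4: 0 1 3 1
2 3 3 1
2 1 2 2
3 2 3 3
1 1 0 3
0 1 3 0
gen 5: 0 1 3 1
2 3 3 1
3 1 2 2
0 3 3 3
2 1 0 3
0 1 3 0
gen 6: 0 1 3 1
2 3 3 1
3 1 2 2
1 3 3 3
2 1 0 3
0 1 3 0
gen 7: 0 1 3 1
2 3 3 1
3 1 2 2
2 3 3 3
2 1 0 3
0 1 3 0

43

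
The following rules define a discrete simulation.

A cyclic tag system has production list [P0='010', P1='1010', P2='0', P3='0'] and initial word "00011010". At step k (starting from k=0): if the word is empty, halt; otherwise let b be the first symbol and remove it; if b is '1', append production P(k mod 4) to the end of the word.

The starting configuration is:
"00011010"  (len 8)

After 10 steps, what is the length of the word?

3

step 0: "00011010"  (len 8)
step 1: "0011010"  (len 7)
step 2: "011010"  (len 6)
step 3: "11010"  (len 5)
step 4: "10100"  (len 5)
step 5: "0100010"  (len 7)
step 6: "100010"  (len 6)
step 7: "000100"  (len 6)
step 8: "00100"  (len 5)
step 9: "0100"  (len 4)
step 10: "100"  (len 3)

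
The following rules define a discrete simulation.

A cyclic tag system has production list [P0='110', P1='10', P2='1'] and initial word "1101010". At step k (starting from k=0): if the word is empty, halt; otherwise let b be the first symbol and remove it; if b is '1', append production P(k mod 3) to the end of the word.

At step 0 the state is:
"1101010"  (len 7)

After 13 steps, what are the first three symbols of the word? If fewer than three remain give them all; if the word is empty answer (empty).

101

t=0: "1101010"  (len 7)
t=1: "101010110"  (len 9)
t=2: "0101011010"  (len 10)
t=3: "101011010"  (len 9)
t=4: "01011010110"  (len 11)
t=5: "1011010110"  (len 10)
t=6: "0110101101"  (len 10)
t=7: "110101101"  (len 9)
t=8: "1010110110"  (len 10)
t=9: "0101101101"  (len 10)
t=10: "101101101"  (len 9)
t=11: "0110110110"  (len 10)
t=12: "110110110"  (len 9)
t=13: "10110110110"  (len 11)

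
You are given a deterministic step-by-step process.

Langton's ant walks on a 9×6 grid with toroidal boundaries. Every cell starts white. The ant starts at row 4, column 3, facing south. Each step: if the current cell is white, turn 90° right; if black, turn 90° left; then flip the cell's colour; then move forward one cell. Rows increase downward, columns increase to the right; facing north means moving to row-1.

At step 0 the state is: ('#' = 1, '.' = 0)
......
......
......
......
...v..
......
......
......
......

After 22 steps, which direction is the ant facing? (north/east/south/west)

[0] ......
......
......
......
...v..
......
......
......
......
[1] ......
......
......
......
..<#..
......
......
......
......
[2] ......
......
......
..^...
..##..
......
......
......
......
[3] ......
......
......
..#>..
..##..
......
......
......
......
[4] ......
......
......
..##..
..#v..
......
......
......
......
[5] ......
......
......
..##..
..#.>.
......
......
......
......
[6] ......
......
......
..##..
..#.#.
....v.
......
......
......
[7] ......
......
......
..##..
..#.#.
...<#.
......
......
......
[8] ......
......
......
..##..
..#^#.
...##.
......
......
......
[9] ......
......
......
..##..
..##>.
...##.
......
......
......
[10] ......
......
......
..##^.
..##..
...##.
......
......
......
[11] ......
......
......
..###>
..##..
...##.
......
......
......
[12] ......
......
......
..####
..##.v
...##.
......
......
......
[13] ......
......
......
..####
..##<#
...##.
......
......
......
[14] ......
......
......
..##^#
..####
...##.
......
......
......
[15] ......
......
......
..#<.#
..####
...##.
......
......
......
[16] ......
......
......
..#..#
..#v##
...##.
......
......
......
[17] ......
......
......
..#..#
..#.>#
...##.
......
......
......
[18] ......
......
......
..#.^#
..#..#
...##.
......
......
......
[19] ......
......
......
..#.#>
..#..#
...##.
......
......
......
[20] ......
......
.....^
..#.#.
..#..#
...##.
......
......
......
[21] ......
......
>....#
..#.#.
..#..#
...##.
......
......
......
[22] ......
......
#....#
v.#.#.
..#..#
...##.
......
......
......

south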